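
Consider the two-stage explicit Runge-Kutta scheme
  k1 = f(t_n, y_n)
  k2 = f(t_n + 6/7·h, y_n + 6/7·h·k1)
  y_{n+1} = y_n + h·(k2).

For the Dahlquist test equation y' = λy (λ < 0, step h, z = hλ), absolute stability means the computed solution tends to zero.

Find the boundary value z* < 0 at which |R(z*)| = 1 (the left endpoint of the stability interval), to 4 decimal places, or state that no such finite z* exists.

With y'=λy (z=hλ):
  k1=λy_n ⇒ h·k1=z·y_n;  k2=λ(1+6/7z)y_n ⇒ h·k2=z(1+6/7z)y_n
  y_{n+1}/y_n = 1 + z(1+6/7z) = 1 + z + 6/7z²
  so R(z) = 1 + z + 6/7z².

Solve |R(x)|<1 on ℝ⁻.
x=-1.39: |R|=1.2661
R=1: x+6/7x²=0 ⇒ x=−7/6=-1.1667; min R=1−1/(4·6/7)=0.7083>−1
Confirm numerically:
  x=-0.948: |R|=0.82232 <1
  x=-0.807: |R|=0.75121 <1
  x=-0.715: |R|=0.72319 <1
  x=-0.565: |R|=0.70862 <1
  x=-1.265: |R|=1.10662 >1
  x=-1.238: |R|=1.07569 >1
Interval (-1.1667, 0).

left endpoint -1.1667.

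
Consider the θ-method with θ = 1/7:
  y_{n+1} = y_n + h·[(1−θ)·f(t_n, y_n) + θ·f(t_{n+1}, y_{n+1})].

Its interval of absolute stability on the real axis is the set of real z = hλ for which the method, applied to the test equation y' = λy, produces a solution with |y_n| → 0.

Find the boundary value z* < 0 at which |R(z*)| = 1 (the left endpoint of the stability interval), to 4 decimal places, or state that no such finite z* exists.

left endpoint -2.8000.

Set f=λy, z=hλ:
  y_{n+1} = y_n + z·[6/7·y_n + 1/7·y_{n+1}] ⇒ (1 − 1/7z)y_{n+1} = (1 + 6/7z)y_n
  R(z) = (1 + 6/7z)/(1 − 1/7z).

Find x<0 with |R(x)|<1.
x=-1.11: |R|=0.0419
R=−1: 1+6/7x = −1+1/7x ⇒ -5/7x=2 ⇒ x=2/(-5/7)=-2.8000
Confirm numerically:
  x=-1.951: |R|=0.52575 <1
  x=-1.633: |R|=0.32411 <1
  x=-1.420: |R|=0.18052 <1
  x=-1.160: |R|=0.00490 <1
  x=-3.324: |R|=1.25378 >1
  x=-3.238: |R|=1.21391 >1
  x=-3.072: |R|=1.13503 >1
So |R|<1 on (-2.8000, 0).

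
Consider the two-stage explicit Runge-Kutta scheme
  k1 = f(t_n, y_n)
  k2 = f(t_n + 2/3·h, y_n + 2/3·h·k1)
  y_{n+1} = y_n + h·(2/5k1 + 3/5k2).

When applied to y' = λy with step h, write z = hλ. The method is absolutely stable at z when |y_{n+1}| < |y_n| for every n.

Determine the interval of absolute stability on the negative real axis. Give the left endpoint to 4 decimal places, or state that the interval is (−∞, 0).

(-2.5000, 0).

With y'=λy (z=hλ):
  k1=λy_n ⇒ h·k1=z·y_n;  k2=λ(1+2/3z)y_n ⇒ h·k2=z(1+2/3z)y_n
  y_{n+1}/y_n = 1 + 2/5z + 3/5z(1+2/3z) = 1 + z + 2/5z²
  Hence R(z) = 1 + z + 2/5z².

Need |R(x)|<1, x<0.
x=-0.34: |R|=0.7062
R=1: x+2/5x²=0 ⇒ x=−5/2=-2.5000; min R=1−1/(4·2/5)=0.3750>−1
Confirm numerically:
  x=-2.311: |R|=0.82529 <1
  x=-2.249: |R|=0.77420 <1
  x=-1.227: |R|=0.37521 <1
  x=-1.055: |R|=0.39021 <1
  x=-3.052: |R|=1.67388 >1
  x=-2.897: |R|=1.46004 >1
  x=-2.637: |R|=1.14451 >1
Stable set (-2.5000, 0).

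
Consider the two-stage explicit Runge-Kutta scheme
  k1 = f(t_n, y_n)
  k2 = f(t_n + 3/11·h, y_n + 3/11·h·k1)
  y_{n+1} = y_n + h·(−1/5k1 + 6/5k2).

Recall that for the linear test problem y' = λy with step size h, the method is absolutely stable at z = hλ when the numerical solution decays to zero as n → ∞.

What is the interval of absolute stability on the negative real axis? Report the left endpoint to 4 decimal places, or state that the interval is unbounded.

(-3.0556, 0).

Set f=λy, z=hλ:
  k1=λy_n ⇒ h·k1=z·y_n;  k2=λ(1+3/11z)y_n ⇒ h·k2=z(1+3/11z)y_n
  y_{n+1}/y_n = 1 − 1/5z + 6/5z(1+3/11z) = 1 + z + 18/55z²
  so R(z) = 1 + z + 18/55z².

Find x<0 with |R(x)|<1.
x=-1.37: |R|=0.2443
R=1: x+18/55x²=0 ⇒ x=−55/18=-3.0556; min R=1−1/(4·18/55)=0.2361>−1
Confirm numerically:
  x=-1.531: |R|=0.23611 <1
  x=-1.349: |R|=0.24657 <1
  x=-1.307: |R|=0.25206 <1
  x=-3.441: |R|=1.43407 >1
  x=-3.108: |R|=1.05334 >1
Interval (-3.0556, 0).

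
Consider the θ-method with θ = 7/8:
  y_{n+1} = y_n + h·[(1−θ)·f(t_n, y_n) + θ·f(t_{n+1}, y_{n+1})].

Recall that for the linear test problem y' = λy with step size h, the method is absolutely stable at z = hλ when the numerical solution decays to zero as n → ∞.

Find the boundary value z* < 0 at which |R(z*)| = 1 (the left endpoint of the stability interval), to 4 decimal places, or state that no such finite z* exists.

(−∞, 0) — no finite endpoint.

Set f=λy, z=hλ:
  y_{n+1} = y_n + z·[1/8·y_n + 7/8·y_{n+1}] ⇒ (1 − 7/8z)y_{n+1} = (1 + 1/8z)y_n
  Hence R(z) = (1 + 1/8z)/(1 − 7/8z).

Boundary: |R(x)|=1, x<0.
x=-0.72: |R|=0.5583
x=-2: |R|=0.2727
x=-10: |R|=0.0256
x=-100: |R|=0.1299
θ=7/8≥1/2 ⇒ |1+1/8x|<|1−7/8x| ∀x<0 ⇒ interval (−∞,0).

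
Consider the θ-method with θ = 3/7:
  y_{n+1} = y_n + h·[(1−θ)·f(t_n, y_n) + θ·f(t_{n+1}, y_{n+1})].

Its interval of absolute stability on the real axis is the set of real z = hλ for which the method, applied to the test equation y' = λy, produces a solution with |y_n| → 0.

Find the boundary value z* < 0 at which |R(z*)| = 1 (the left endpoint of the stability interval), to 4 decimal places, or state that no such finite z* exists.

Test eqn y'=λy, z=hλ:
  y_{n+1} = y_n + z·[4/7·y_n + 3/7·y_{n+1}] ⇒ (1 − 3/7z)y_{n+1} = (1 + 4/7z)y_n
  so R(z) = (1 + 4/7z)/(1 − 3/7z).

Boundary: |R(x)|=1, x<0.
x=-1.05: |R|=0.2759
R=−1: 1+4/7x = −1+3/7x ⇒ -1/7x=2 ⇒ x=2/(-1/7)=-14.0000
Confirm numerically:
  x=-13.574: |R|=0.99107 <1
  x=-12.923: |R|=0.97647 <1
  x=-7.263: |R|=0.76599 <1
  x=-6.159: |R|=0.69223 <1
  x=-14.203: |R|=1.00409 >1
  x=-14.201: |R|=1.00405 >1
  x=-14.178: |R|=1.00359 >1
Interval (-14.0000, 0).

left endpoint -14.0000.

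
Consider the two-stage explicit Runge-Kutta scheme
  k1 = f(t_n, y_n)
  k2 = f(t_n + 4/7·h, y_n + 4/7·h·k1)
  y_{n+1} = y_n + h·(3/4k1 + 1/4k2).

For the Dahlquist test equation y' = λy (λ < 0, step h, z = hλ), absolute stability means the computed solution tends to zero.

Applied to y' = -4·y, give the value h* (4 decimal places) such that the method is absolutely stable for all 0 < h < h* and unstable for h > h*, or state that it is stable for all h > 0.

(-7.0000,0); λ=-4 ⇒ h* = (7)/4 = 1.7500.

Test eqn y'=λy, z=hλ:
  k1=λy_n ⇒ h·k1=z·y_n;  k2=λ(1+4/7z)y_n ⇒ h·k2=z(1+4/7z)y_n
  y_{n+1}/y_n = 1 + 3/4z + 1/4z(1+4/7z) = 1 + z + 1/7z²
  ⇒ R(z) = 1 + z + 1/7z².

Solve |R(x)|<1 on ℝ⁻.
x=-1.12: |R|=0.0592
R=1: x+1/7x²=0 ⇒ x=−7=-7.0000; min R=1−1/(4·1/7)=-0.7500>−1
Confirm numerically:
  x=-5.818: |R|=0.01759 <1
  x=-5.508: |R|=0.17399 <1
  x=-4.851: |R|=0.48926 <1
  x=-7.574: |R|=1.62107 >1
  x=-7.313: |R|=1.32700 >1
  x=-7.032: |R|=1.03215 >1
So |R|<1 on (-7.0000, 0).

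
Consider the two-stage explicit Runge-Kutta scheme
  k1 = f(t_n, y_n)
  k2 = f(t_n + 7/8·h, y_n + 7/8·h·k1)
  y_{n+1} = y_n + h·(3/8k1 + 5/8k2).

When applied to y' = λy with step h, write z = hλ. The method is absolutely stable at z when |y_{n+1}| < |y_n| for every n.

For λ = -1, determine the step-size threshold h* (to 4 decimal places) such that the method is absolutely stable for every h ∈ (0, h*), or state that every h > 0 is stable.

(-1.8286,0); λ=-1 ⇒ h* = (64/35)/1 = 1.8286.

On y'=λy, z=hλ:
  k1=λy_n ⇒ h·k1=z·y_n;  k2=λ(1+7/8z)y_n ⇒ h·k2=z(1+7/8z)y_n
  y_{n+1}/y_n = 1 + 3/8z + 5/8z(1+7/8z) = 1 + z + 35/64z²
  so R(z) = 1 + z + 35/64z².

Solve |R(x)|<1 on ℝ⁻.
x=-0.42: |R|=0.6765
R=1: x+35/64x²=0 ⇒ x=−64/35=-1.8286; min R=1−1/(4·35/64)=0.5429>−1
Confirm numerically:
  x=-1.606: |R|=0.80452 <1
  x=-1.557: |R|=0.76876 <1
  x=-0.964: |R|=0.54421 <1
  x=-2.105: |R|=1.31822 >1
  x=-2.048: |R|=1.24576 >1
  x=-2.022: |R|=1.21389 >1
Stable set (-1.8286, 0).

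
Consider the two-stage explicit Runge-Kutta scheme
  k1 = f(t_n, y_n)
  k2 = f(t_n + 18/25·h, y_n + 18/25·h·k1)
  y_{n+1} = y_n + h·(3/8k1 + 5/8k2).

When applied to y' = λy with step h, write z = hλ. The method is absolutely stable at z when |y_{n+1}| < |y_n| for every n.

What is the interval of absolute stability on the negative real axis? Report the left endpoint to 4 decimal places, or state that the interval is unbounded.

With y'=λy (z=hλ):
  k1=λy_n ⇒ h·k1=z·y_n;  k2=λ(1+18/25z)y_n ⇒ h·k2=z(1+18/25z)y_n
  y_{n+1}/y_n = 1 + 3/8z + 5/8z(1+18/25z) = 1 + z + 9/20z²
  ⇒ R(z) = 1 + z + 9/20z².

Solve |R(x)|<1 on ℝ⁻.
x=-1.28: |R|=0.4573
R=1: x+9/20x²=0 ⇒ x=−20/9=-2.2222; min R=1−1/(4·9/20)=0.4444>−1
Confirm numerically:
  x=-1.785: |R|=0.64880 <1
  x=-1.484: |R|=0.50702 <1
  x=-1.217: |R|=0.44949 <1
  x=-2.591: |R|=1.42998 >1
  x=-2.526: |R|=1.34530 >1
Interval (-2.2222, 0).

(-2.2222, 0).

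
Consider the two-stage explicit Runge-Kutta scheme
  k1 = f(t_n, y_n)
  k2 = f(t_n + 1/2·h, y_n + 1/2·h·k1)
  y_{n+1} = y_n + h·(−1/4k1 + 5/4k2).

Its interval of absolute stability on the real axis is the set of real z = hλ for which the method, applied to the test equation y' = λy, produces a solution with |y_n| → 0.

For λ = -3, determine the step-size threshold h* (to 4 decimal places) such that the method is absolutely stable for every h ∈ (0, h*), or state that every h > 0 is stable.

With y'=λy (z=hλ):
  k1=λy_n ⇒ h·k1=z·y_n;  k2=λ(1+1/2z)y_n ⇒ h·k2=z(1+1/2z)y_n
  y_{n+1}/y_n = 1 − 1/4z + 5/4z(1+1/2z) = 1 + z + 5/8z²
  Hence R(z) = 1 + z + 5/8z².

Boundary: |R(x)|=1, x<0.
x=-0.57: |R|=0.6331
R=1: x+5/8x²=0 ⇒ x=−8/5=-1.6000; min R=1−1/(4·5/8)=0.6000>−1
Confirm numerically:
  x=-1.330: |R|=0.77556 <1
  x=-0.966: |R|=0.61722 <1
  x=-0.847: |R|=0.60138 <1
  x=-2.035: |R|=1.55327 >1
  x=-1.885: |R|=1.33577 >1
  x=-1.642: |R|=1.04310 >1
So |R|<1 on (-1.6000, 0).

(-1.6000,0); λ=-3 ⇒ h* = (8/5)/3 = 0.5333.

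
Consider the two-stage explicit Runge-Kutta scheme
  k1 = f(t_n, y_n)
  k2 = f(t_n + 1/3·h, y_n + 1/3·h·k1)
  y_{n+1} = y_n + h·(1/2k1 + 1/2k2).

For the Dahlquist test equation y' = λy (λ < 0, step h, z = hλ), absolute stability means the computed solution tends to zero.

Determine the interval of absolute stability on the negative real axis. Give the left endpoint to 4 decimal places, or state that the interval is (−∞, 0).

Test eqn y'=λy, z=hλ:
  k1=λy_n ⇒ h·k1=z·y_n;  k2=λ(1+1/3z)y_n ⇒ h·k2=z(1+1/3z)y_n
  y_{n+1}/y_n = 1 + 1/2z + 1/2z(1+1/3z) = 1 + z + 1/6z²
  R(z) = 1 + z + 1/6z².

Find x<0 with |R(x)|<1.
x=-0.89: |R|=0.2420
R=1: x+1/6x²=0 ⇒ x=−6=-6.0000; min R=1−1/(4·1/6)=-0.5000>−1
Confirm numerically:
  x=-3.787: |R|=0.39677 <1
  x=-3.743: |R|=0.40799 <1
  x=-3.502: |R|=0.45800 <1
  x=-3.408: |R|=0.47226 <1
  x=-6.566: |R|=1.61939 >1
  x=-6.097: |R|=1.09857 >1
  x=-6.037: |R|=1.03723 >1
So |R|<1 on (-6.0000, 0).

(-6.0000, 0).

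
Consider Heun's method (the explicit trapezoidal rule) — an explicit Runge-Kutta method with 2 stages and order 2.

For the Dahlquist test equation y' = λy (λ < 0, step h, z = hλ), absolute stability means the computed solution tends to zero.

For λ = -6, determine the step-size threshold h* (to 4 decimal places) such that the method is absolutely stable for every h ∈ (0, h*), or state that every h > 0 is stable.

(-2.0000,0); λ=-6 ⇒ h* = 0.3333.

Set f=λy, z=hλ:
  order 2, 2-stage ⇒ R(z)=1+z+z^2/2
  (e.g. R(-0.93)=0.50245, |R|=0.50245)

Solve |R(x)|<1 on ℝ⁻.
x=-0.93: |R|=0.5025
|R(-2.23)|=1.2565 |R(-2.2)|=1.2200 |R(-0.96)|=0.5008
Bisect:
  x_lo=-2.3344 |R|=1.3903  x_hi=-0.2045 |R|=0.8164
  mid=-1.26945 |R|=0.53630 →hi
  mid=-1.80190 |R|=0.82153 →hi
  mid=-2.06813 |R|=1.07045 →lo
  mid=-1.93502 |R|=0.93713 →hi
  mid=-2.00158 |R|=1.00158 →lo
  mid=-1.96830 |R|=0.96880 →hi
  mid=-1.98494 |R|=0.98505 →hi
  ...
  [-2.00002,-1.99989] ⇒ x*=-2.0000
So |R|<1 on (-2.0000, 0).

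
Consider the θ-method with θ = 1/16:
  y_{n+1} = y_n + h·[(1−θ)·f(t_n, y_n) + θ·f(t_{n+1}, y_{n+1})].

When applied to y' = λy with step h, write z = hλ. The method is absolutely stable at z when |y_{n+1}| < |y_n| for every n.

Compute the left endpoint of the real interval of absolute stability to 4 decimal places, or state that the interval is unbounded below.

z* = -2.2857.

With y'=λy (z=hλ):
  y_{n+1} = y_n + z·[15/16·y_n + 1/16·y_{n+1}] ⇒ (1 − 1/16z)y_{n+1} = (1 + 15/16z)y_n
  so R(z) = (1 + 15/16z)/(1 − 1/16z).

Solve |R(x)|<1 on ℝ⁻.
x=-1.16: |R|=0.0816
R=−1: 1+15/16x = −1+1/16x ⇒ -7/8x=2 ⇒ x=2/(-7/8)=-2.2857
Confirm numerically:
  x=-1.390: |R|=0.27890 <1
  x=-1.331: |R|=0.22878 <1
  x=-1.165: |R|=0.08593 <1
  x=-2.803: |R|=1.38515 >1
  x=-2.659: |R|=1.28008 >1
  x=-2.502: |R|=1.16366 >1
Stable set (-2.2857, 0).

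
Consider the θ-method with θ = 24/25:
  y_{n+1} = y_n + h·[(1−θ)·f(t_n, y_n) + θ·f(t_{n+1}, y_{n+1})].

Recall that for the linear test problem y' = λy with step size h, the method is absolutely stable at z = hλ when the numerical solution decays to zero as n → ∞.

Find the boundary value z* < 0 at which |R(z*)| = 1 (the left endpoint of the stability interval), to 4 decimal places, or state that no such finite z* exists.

On y'=λy, z=hλ:
  y_{n+1} = y_n + z·[1/25·y_n + 24/25·y_{n+1}] ⇒ (1 − 24/25z)y_{n+1} = (1 + 1/25z)y_n
  so R(z) = (1 + 1/25z)/(1 − 24/25z).

Find x<0 with |R(x)|<1.
x=-0.91: |R|=0.5143
x=-2: |R|=0.3151
x=-10: |R|=0.0566
x=-100: |R|=0.0309
θ=24/25≥1/2 ⇒ |1+1/25x|<|1−24/25x| ∀x<0 ⇒ unbounded interval.

unbounded; (−∞, 0).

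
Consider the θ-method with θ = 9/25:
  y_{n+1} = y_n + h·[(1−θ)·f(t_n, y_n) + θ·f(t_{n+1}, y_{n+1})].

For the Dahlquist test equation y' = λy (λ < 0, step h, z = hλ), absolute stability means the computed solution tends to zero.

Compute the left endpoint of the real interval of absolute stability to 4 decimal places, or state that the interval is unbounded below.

z* = -7.1429.

Set f=λy, z=hλ:
  y_{n+1} = y_n + z·[16/25·y_n + 9/25·y_{n+1}] ⇒ (1 − 9/25z)y_{n+1} = (1 + 16/25z)y_n
  R(z) = (1 + 16/25z)/(1 − 9/25z).

Need |R(x)|<1, x<0.
x=-0.53: |R|=0.5549
R=−1: 1+16/25x = −1+9/25x ⇒ -7/25x=2 ⇒ x=2/(-7/25)=-7.1429
Confirm numerically:
  x=-6.890: |R|=0.97966 <1
  x=-6.329: |R|=0.93049 <1
  x=-5.260: |R|=0.81780 <1
  x=-3.849: |R|=0.61340 <1
  x=-7.719: |R|=1.04269 >1
  x=-7.190: |R|=1.00368 >1
Stable set (-7.1429, 0).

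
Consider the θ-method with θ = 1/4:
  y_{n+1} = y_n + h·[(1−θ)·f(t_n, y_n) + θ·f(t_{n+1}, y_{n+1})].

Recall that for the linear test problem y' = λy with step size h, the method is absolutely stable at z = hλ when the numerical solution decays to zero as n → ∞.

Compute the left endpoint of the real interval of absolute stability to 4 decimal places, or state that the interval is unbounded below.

With y'=λy (z=hλ):
  y_{n+1} = y_n + z·[3/4·y_n + 1/4·y_{n+1}] ⇒ (1 − 1/4z)y_{n+1} = (1 + 3/4z)y_n
  Hence R(z) = (1 + 3/4z)/(1 − 1/4z).

Solve |R(x)|<1 on ℝ⁻.
x=-1.75: |R|=0.2174
R=−1: 1+3/4x = −1+1/4x ⇒ -1/2x=2 ⇒ x=2/(-1/2)=-4.0000
Confirm numerically:
  x=-2.908: |R|=0.68384 <1
  x=-2.609: |R|=0.57906 <1
  x=-2.555: |R|=0.55912 <1
  x=-4.578: |R|=1.13476 >1
  x=-4.198: |R|=1.04830 >1
  x=-4.163: |R|=1.03994 >1
So |R|<1 on (-4.0000, 0).

z* = -4.0000.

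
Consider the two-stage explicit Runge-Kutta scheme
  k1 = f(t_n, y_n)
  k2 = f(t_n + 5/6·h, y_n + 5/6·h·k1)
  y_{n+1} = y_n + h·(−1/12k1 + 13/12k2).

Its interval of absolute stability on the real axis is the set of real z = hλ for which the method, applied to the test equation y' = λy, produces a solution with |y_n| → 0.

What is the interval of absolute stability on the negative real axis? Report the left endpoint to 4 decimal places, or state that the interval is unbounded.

Set f=λy, z=hλ:
  k1=λy_n ⇒ h·k1=z·y_n;  k2=λ(1+5/6z)y_n ⇒ h·k2=z(1+5/6z)y_n
  y_{n+1}/y_n = 1 − 1/12z + 13/12z(1+5/6z) = 1 + z + 65/72z²
  R(z) = 1 + z + 65/72z².

Boundary: |R(x)|=1, x<0.
x=-0.64: |R|=0.7298
R=1: x+65/72x²=0 ⇒ x=−72/65=-1.1077; min R=1−1/(4·65/72)=0.7231>−1
Confirm numerically:
  x=-1.002: |R|=0.90439 <1
  x=-0.817: |R|=0.78559 <1
  x=-0.656: |R|=0.73250 <1
  x=-1.475: |R|=1.48911 >1
  x=-1.171: |R|=1.06693 >1
Interval (-1.1077, 0).

z∈(-1.1077,0).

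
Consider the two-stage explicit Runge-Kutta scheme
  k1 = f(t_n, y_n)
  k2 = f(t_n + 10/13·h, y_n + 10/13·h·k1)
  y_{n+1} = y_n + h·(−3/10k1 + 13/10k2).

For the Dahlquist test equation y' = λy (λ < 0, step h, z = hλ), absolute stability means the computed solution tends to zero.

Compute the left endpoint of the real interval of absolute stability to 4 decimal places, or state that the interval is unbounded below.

left endpoint -1.0000.

Test eqn y'=λy, z=hλ:
  k1=λy_n ⇒ h·k1=z·y_n;  k2=λ(1+10/13z)y_n ⇒ h·k2=z(1+10/13z)y_n
  y_{n+1}/y_n = 1 − 3/10z + 13/10z(1+10/13z) = 1 + z + z²
  R(z) = 1 + z + z².

Boundary: |R(x)|=1, x<0.
x=-1.46: |R|=1.6716
R=1: x+1x²=0 ⇒ x=−1=-1.0000; min R=1−1/(4·1)=0.7500>−1
Confirm numerically:
  x=-0.921: |R|=0.92724 <1
  x=-0.830: |R|=0.85890 <1
  x=-0.605: |R|=0.76103 <1
  x=-1.386: |R|=1.53500 >1
  x=-1.306: |R|=1.39964 >1
  x=-1.100: |R|=1.11000 >1
Interval (-1.0000, 0).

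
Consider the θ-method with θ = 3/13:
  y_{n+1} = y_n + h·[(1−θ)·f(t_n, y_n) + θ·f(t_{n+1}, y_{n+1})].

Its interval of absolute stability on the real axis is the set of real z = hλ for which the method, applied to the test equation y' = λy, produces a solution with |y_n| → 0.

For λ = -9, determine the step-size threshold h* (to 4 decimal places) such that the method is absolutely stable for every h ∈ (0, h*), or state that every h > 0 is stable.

(-3.7143,0); λ=-9 ⇒ h* = (26/7)/9 = 0.4127.

Set f=λy, z=hλ:
  y_{n+1} = y_n + z·[10/13·y_n + 3/13·y_{n+1}] ⇒ (1 − 3/13z)y_{n+1} = (1 + 10/13z)y_n
  Hence R(z) = (1 + 10/13z)/(1 − 3/13z).

Solve |R(x)|<1 on ℝ⁻.
x=-1.17: |R|=0.0787
R=−1: 1+10/13x = −1+3/13x ⇒ -7/13x=2 ⇒ x=2/(-7/13)=-3.7143
Confirm numerically:
  x=-3.332: |R|=0.88363 <1
  x=-2.050: |R|=0.39164 <1
  x=-2.018: |R|=0.37682 <1
  x=-1.677: |R|=0.20908 <1
  x=-4.275: |R|=1.15198 >1
  x=-4.082: |R|=1.10196 >1
  x=-3.815: |R|=1.02884 >1
Stable set (-3.7143, 0).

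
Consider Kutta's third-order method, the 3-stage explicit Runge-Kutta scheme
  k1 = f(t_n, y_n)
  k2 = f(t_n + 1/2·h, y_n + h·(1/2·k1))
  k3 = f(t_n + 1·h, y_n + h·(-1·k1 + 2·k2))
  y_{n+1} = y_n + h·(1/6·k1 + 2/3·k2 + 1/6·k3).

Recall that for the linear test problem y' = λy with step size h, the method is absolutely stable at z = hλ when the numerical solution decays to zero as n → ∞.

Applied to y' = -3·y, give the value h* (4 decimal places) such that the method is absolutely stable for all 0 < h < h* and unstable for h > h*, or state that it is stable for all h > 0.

With y'=λy (z=hλ):
  order 3, 3-stage ⇒ R(z)=1+z+z^2/2+z^3/6
  (e.g. R(-1.31)=0.17337, |R|=0.17337)

Find x<0 with |R(x)|<1.
x=-1.31: |R|=0.1734
|R(-1.75)|=0.1120 |R(-1.71)|=0.0813 |R(-1.31)|=0.1734
Bisect:
  x_lo=-2.8349 |R|=1.6138  x_hi=-0.2823 |R|=0.7538
  mid=-1.55862 |R|=0.02497 →hi
  mid=-2.19677 |R|=0.55073 →hi
  mid=-2.51584 |R|=1.00510 →lo
  mid=-2.35630 |R|=0.76065 →hi
  mid=-2.43607 |R|=0.87830 →hi
  mid=-2.47596 |R|=0.94053 →hi
  mid=-2.49590 |R|=0.97251 →hi
  mid=-2.50587 |R|=0.98873 →hi
  ...
  [-2.51288,-2.51272] ⇒ x*=-2.5127
So |R|<1 on (-2.5127, 0).

(-2.5127,0); λ=-3 ⇒ h* = 0.8376.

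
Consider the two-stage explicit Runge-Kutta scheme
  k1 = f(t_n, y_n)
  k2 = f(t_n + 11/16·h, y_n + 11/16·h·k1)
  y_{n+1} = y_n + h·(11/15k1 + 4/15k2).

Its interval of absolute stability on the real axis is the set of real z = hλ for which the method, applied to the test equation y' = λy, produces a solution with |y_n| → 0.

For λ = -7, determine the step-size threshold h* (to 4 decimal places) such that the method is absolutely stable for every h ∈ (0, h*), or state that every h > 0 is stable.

(-5.4545,0); λ=-7 ⇒ h* = (60/11)/7 = 0.7792.

With y'=λy (z=hλ):
  k1=λy_n ⇒ h·k1=z·y_n;  k2=λ(1+11/16z)y_n ⇒ h·k2=z(1+11/16z)y_n
  y_{n+1}/y_n = 1 + 11/15z + 4/15z(1+11/16z) = 1 + z + 11/60z²
  Hence R(z) = 1 + z + 11/60z².

Solve |R(x)|<1 on ℝ⁻.
x=-1.31: |R|=0.0046
R=1: x+11/60x²=0 ⇒ x=−60/11=-5.4545; min R=1−1/(4·11/60)=-0.3636>−1
Confirm numerically:
  x=-4.239: |R|=0.05534 <1
  x=-3.080: |R|=0.34083 <1
  x=-2.394: |R|=0.34327 <1
  x=-5.823: |R|=1.39334 >1
  x=-5.699: |R|=1.25541 >1
  x=-5.599: |R|=1.14828 >1
Interval (-5.4545, 0).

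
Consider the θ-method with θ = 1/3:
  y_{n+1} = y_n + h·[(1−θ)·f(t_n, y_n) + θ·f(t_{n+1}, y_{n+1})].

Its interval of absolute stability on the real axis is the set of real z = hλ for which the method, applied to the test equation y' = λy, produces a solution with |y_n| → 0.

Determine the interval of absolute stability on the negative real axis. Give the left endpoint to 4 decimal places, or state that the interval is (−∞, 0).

(-6.0000, 0).

Test eqn y'=λy, z=hλ:
  y_{n+1} = y_n + z·[2/3·y_n + 1/3·y_{n+1}] ⇒ (1 − 1/3z)y_{n+1} = (1 + 2/3z)y_n
  R(z) = (1 + 2/3z)/(1 − 1/3z).

Solve |R(x)|<1 on ℝ⁻.
x=-0.49: |R|=0.5788
R=−1: 1+2/3x = −1+1/3x ⇒ -1/3x=2 ⇒ x=2/(-1/3)=-6.0000
Confirm numerically:
  x=-3.998: |R|=0.71392 <1
  x=-3.560: |R|=0.62805 <1
  x=-3.131: |R|=0.53205 <1
  x=-2.429: |R|=0.34224 <1
  x=-6.536: |R|=1.05621 >1
  x=-6.050: |R|=1.00552 >1
  x=-6.028: |R|=1.00310 >1
Interval (-6.0000, 0).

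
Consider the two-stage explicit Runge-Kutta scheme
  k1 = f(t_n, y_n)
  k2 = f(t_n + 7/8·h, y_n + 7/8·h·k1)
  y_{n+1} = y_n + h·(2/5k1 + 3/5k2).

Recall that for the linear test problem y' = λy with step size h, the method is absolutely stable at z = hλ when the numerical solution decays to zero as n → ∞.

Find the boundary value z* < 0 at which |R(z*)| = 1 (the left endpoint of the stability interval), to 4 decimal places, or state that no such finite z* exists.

Test eqn y'=λy, z=hλ:
  k1=λy_n ⇒ h·k1=z·y_n;  k2=λ(1+7/8z)y_n ⇒ h·k2=z(1+7/8z)y_n
  y_{n+1}/y_n = 1 + 2/5z + 3/5z(1+7/8z) = 1 + z + 21/40z²
  R(z) = 1 + z + 21/40z².

Find x<0 with |R(x)|<1.
x=-0.82: |R|=0.5330
R=1: x+21/40x²=0 ⇒ x=−40/21=-1.9048; min R=1−1/(4·21/40)=0.5238>−1
Confirm numerically:
  x=-1.623: |R|=0.75992 <1
  x=-1.450: |R|=0.65381 <1
  x=-1.032: |R|=0.52714 <1
  x=-2.260: |R|=1.42149 >1
  x=-2.159: |R|=1.28817 >1
So |R|<1 on (-1.9048, 0).

z* = -1.9048.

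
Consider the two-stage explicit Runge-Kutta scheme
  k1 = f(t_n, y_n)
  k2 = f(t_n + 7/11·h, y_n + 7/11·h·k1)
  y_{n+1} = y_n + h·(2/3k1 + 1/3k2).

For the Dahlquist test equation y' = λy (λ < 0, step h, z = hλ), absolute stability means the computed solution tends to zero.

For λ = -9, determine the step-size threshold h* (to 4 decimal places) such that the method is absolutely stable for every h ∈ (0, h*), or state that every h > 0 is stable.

Test eqn y'=λy, z=hλ:
  k1=λy_n ⇒ h·k1=z·y_n;  k2=λ(1+7/11z)y_n ⇒ h·k2=z(1+7/11z)y_n
  y_{n+1}/y_n = 1 + 2/3z + 1/3z(1+7/11z) = 1 + z + 7/33z²
  Hence R(z) = 1 + z + 7/33z².

Boundary: |R(x)|=1, x<0.
x=-1.38: |R|=0.0240
R=1: x+7/33x²=0 ⇒ x=−33/7=-4.7143; min R=1−1/(4·7/33)=-0.1786>−1
Confirm numerically:
  x=-4.617: |R|=0.90472 <1
  x=-2.887: |R|=0.11902 <1
  x=-2.770: |R|=0.14242 <1
  x=-2.729: |R|=0.14924 <1
  x=-4.833: |R|=1.12170 >1
  x=-4.807: |R|=1.09454 >1
So |R|<1 on (-4.7143, 0).

(-4.7143,0); λ=-9 ⇒ h* = (33/7)/9 = 0.5238.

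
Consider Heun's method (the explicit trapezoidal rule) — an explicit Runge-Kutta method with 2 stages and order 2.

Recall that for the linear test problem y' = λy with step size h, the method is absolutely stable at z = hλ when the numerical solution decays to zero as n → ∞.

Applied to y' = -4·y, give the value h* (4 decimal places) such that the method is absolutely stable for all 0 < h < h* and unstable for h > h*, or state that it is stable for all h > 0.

(-2.0000,0); λ=-4 ⇒ h* = 0.5000.

Test eqn y'=λy, z=hλ:
  order 2, 2-stage ⇒ R(z)=1+z+z^2/2
  (e.g. R(-1.58)=0.66820, |R|=0.66820)

Boundary: |R(x)|=1, x<0.
x=-1.58: |R|=0.6682
|R(-1.93)|=0.9325 |R(-1.58)|=0.6682 |R(-1.01)|=0.5000
Bisect:
  x_lo=-2.5243 |R|=1.6617  x_hi=-0.2874 |R|=0.7539
  mid=-1.40583 |R|=0.58235 →hi
  mid=-1.96506 |R|=0.96567 →hi
  mid=-2.24467 |R|=1.27460 →lo
  mid=-2.10486 |R|=1.11036 →lo
  mid=-2.03496 |R|=1.03557 →lo
  mid=-2.00001 |R|=1.00001 →lo
  mid=-1.98253 |R|=0.98269 →hi
  ...
  [-2.00001,-1.99987] ⇒ x*=-2.0000
So |R|<1 on (-2.0000, 0).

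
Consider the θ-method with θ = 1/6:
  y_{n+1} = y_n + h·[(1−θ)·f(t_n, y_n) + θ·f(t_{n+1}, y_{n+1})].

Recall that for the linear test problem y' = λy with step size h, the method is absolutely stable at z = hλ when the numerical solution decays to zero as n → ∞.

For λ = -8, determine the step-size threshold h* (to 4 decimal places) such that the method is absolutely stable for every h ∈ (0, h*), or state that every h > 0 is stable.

Test eqn y'=λy, z=hλ:
  y_{n+1} = y_n + z·[5/6·y_n + 1/6·y_{n+1}] ⇒ (1 − 1/6z)y_{n+1} = (1 + 5/6z)y_n
  R(z) = (1 + 5/6z)/(1 − 1/6z).

Solve |R(x)|<1 on ℝ⁻.
x=-1.78: |R|=0.3728
R=−1: 1+5/6x = −1+1/6x ⇒ -2/3x=2 ⇒ x=2/(-2/3)=-3.0000
Confirm numerically:
  x=-1.748: |R|=0.35364 <1
  x=-1.719: |R|=0.33618 <1
  x=-1.662: |R|=0.30149 <1
  x=-1.457: |R|=0.17232 <1
  x=-3.192: |R|=1.08355 >1
  x=-3.154: |R|=1.06729 >1
Interval (-3.0000, 0).

(-3.0000,0); λ=-8 ⇒ h* = (3)/8 = 0.3750.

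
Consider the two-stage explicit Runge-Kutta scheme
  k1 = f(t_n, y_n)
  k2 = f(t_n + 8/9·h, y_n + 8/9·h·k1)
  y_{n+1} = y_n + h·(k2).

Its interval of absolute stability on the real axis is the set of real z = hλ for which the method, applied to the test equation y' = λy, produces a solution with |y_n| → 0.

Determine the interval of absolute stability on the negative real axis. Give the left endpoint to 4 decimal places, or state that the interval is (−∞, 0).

Test eqn y'=λy, z=hλ:
  k1=λy_n ⇒ h·k1=z·y_n;  k2=λ(1+8/9z)y_n ⇒ h·k2=z(1+8/9z)y_n
  y_{n+1}/y_n = 1 + z(1+8/9z) = 1 + z + 8/9z²
  R(z) = 1 + z + 8/9z².

Need |R(x)|<1, x<0.
x=-1.06: |R|=0.9388
R=1: x+8/9x²=0 ⇒ x=−9/8=-1.1250; min R=1−1/(4·8/9)=0.7188>−1
Confirm numerically:
  x=-0.958: |R|=0.85779 <1
  x=-0.891: |R|=0.81467 <1
  x=-0.698: |R|=0.73507 <1
  x=-0.478: |R|=0.72510 <1
  x=-1.673: |R|=1.81494 >1
  x=-1.390: |R|=1.32742 >1
Interval (-1.1250, 0).

z∈(-1.1250,0).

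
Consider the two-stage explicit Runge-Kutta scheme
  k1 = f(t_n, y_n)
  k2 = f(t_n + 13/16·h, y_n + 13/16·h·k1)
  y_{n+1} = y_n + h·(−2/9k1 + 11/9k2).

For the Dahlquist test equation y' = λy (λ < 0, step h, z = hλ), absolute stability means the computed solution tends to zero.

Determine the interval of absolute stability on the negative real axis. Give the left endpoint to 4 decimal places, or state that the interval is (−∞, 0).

(-1.0070, 0).

Set f=λy, z=hλ:
  k1=λy_n ⇒ h·k1=z·y_n;  k2=λ(1+13/16z)y_n ⇒ h·k2=z(1+13/16z)y_n
  y_{n+1}/y_n = 1 − 2/9z + 11/9z(1+13/16z) = 1 + z + 143/144z²
  so R(z) = 1 + z + 143/144z².

Need |R(x)|<1, x<0.
x=-0.72: |R|=0.7948
R=1: x+143/144x²=0 ⇒ x=−144/143=-1.0070; min R=1−1/(4·143/144)=0.7483>−1
Confirm numerically:
  x=-0.651: |R|=0.76986 <1
  x=-0.525: |R|=0.74871 <1
  x=-0.415: |R|=0.75603 <1
  x=-1.438: |R|=1.61548 >1
  x=-1.318: |R|=1.40706 >1
  x=-1.049: |R|=1.04376 >1
Interval (-1.0070, 0).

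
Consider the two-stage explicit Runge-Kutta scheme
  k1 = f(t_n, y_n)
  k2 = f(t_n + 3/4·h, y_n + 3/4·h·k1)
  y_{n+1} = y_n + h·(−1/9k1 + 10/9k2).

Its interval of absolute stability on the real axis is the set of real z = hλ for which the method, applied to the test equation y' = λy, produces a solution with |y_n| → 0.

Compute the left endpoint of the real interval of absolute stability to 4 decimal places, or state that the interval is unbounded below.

Test eqn y'=λy, z=hλ:
  k1=λy_n ⇒ h·k1=z·y_n;  k2=λ(1+3/4z)y_n ⇒ h·k2=z(1+3/4z)y_n
  y_{n+1}/y_n = 1 − 1/9z + 10/9z(1+3/4z) = 1 + z + 5/6z²
  so R(z) = 1 + z + 5/6z².

Boundary: |R(x)|=1, x<0.
x=-1.33: |R|=1.1441
R=1: x+5/6x²=0 ⇒ x=−6/5=-1.2000; min R=1−1/(4·5/6)=0.7000>−1
Confirm numerically:
  x=-0.866: |R|=0.75896 <1
  x=-0.834: |R|=0.74563 <1
  x=-0.616: |R|=0.70021 <1
  x=-1.777: |R|=1.85444 >1
  x=-1.579: |R|=1.49870 >1
  x=-1.407: |R|=1.24271 >1
Interval (-1.2000, 0).

z* = -1.2000.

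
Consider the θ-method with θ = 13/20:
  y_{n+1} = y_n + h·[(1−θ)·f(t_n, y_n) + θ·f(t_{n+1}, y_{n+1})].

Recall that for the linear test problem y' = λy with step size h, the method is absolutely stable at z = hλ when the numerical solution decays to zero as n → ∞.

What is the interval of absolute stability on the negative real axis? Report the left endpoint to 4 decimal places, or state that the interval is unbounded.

Set f=λy, z=hλ:
  y_{n+1} = y_n + z·[7/20·y_n + 13/20·y_{n+1}] ⇒ (1 − 13/20z)y_{n+1} = (1 + 7/20z)y_n
  R(z) = (1 + 7/20z)/(1 − 13/20z).

Find x<0 with |R(x)|<1.
x=-1.7: |R|=0.1924
x=-2: |R|=0.1304
x=-10: |R|=0.3333
x=-100: |R|=0.5152
θ=13/20≥1/2 ⇒ |1+7/20x|<|1−13/20x| ∀x<0 ⇒ stable on all of ℝ⁻.

(−∞, 0) — no finite endpoint.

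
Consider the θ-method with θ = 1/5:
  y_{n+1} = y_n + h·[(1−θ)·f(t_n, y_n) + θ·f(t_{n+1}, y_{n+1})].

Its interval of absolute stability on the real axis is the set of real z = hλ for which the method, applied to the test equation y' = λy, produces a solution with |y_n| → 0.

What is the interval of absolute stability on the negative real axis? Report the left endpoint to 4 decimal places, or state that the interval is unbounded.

z∈(-3.3333,0).

With y'=λy (z=hλ):
  y_{n+1} = y_n + z·[4/5·y_n + 1/5·y_{n+1}] ⇒ (1 − 1/5z)y_{n+1} = (1 + 4/5z)y_n
  ⇒ R(z) = (1 + 4/5z)/(1 − 1/5z).

Need |R(x)|<1, x<0.
x=-1.39: |R|=0.0876
R=−1: 1+4/5x = −1+1/5x ⇒ -3/5x=2 ⇒ x=2/(-3/5)=-3.3333
Confirm numerically:
  x=-3.141: |R|=0.92912 <1
  x=-2.709: |R|=0.75704 <1
  x=-2.243: |R|=0.54839 <1
  x=-3.901: |R|=1.19133 >1
  x=-3.834: |R|=1.17002 >1
Interval (-3.3333, 0).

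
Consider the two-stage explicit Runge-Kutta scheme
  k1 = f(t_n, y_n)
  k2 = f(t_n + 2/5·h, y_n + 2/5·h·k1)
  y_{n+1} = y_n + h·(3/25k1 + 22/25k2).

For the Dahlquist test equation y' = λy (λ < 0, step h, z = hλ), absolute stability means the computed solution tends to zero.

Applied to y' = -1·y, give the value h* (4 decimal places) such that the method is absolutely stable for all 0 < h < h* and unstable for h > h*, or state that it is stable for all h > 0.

On y'=λy, z=hλ:
  k1=λy_n ⇒ h·k1=z·y_n;  k2=λ(1+2/5z)y_n ⇒ h·k2=z(1+2/5z)y_n
  y_{n+1}/y_n = 1 + 3/25z + 22/25z(1+2/5z) = 1 + z + 44/125z²
  Hence R(z) = 1 + z + 44/125z².

Find x<0 with |R(x)|<1.
x=-1.78: |R|=0.3353
R=1: x+44/125x²=0 ⇒ x=−125/44=-2.8409; min R=1−1/(4·44/125)=0.2898>−1
Confirm numerically:
  x=-2.522: |R|=0.71689 <1
  x=-2.409: |R|=0.63375 <1
  x=-2.305: |R|=0.56518 <1
  x=-2.230: |R|=0.52046 <1
  x=-3.321: |R|=1.56122 >1
  x=-2.886: |R|=1.04581 >1
Stable set (-2.8409, 0).

(-2.8409,0); λ=-1 ⇒ h* = (125/44)/1 = 2.8409.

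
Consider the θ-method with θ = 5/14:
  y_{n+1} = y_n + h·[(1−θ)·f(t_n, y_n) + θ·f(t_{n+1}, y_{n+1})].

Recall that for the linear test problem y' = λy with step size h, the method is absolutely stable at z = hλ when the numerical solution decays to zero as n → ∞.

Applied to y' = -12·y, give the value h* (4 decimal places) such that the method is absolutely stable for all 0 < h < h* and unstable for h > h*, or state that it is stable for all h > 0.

(-7.0000,0); λ=-12 ⇒ h* = (7)/12 = 0.5833.

On y'=λy, z=hλ:
  y_{n+1} = y_n + z·[9/14·y_n + 5/14·y_{n+1}] ⇒ (1 − 5/14z)y_{n+1} = (1 + 9/14z)y_n
  R(z) = (1 + 9/14z)/(1 − 5/14z).

Solve |R(x)|<1 on ℝ⁻.
x=-1.59: |R|=0.0141
R=−1: 1+9/14x = −1+5/14x ⇒ -2/7x=2 ⇒ x=2/(-2/7)=-7.0000
Confirm numerically:
  x=-5.843: |R|=0.89291 <1
  x=-4.237: |R|=0.68589 <1
  x=-2.921: |R|=0.42961 <1
  x=-7.535: |R|=1.04141 >1
  x=-7.429: |R|=1.03355 >1
Interval (-7.0000, 0).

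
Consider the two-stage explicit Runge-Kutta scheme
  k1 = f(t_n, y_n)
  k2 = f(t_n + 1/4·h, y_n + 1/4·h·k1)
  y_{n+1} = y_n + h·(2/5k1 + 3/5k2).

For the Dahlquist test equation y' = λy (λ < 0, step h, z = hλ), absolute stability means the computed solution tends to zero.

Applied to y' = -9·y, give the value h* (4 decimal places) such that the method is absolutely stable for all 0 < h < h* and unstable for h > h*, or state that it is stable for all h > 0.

With y'=λy (z=hλ):
  k1=λy_n ⇒ h·k1=z·y_n;  k2=λ(1+1/4z)y_n ⇒ h·k2=z(1+1/4z)y_n
  y_{n+1}/y_n = 1 + 2/5z + 3/5z(1+1/4z) = 1 + z + 3/20z²
  ⇒ R(z) = 1 + z + 3/20z².

Solve |R(x)|<1 on ℝ⁻.
x=-0.56: |R|=0.4870
R=1: x+3/20x²=0 ⇒ x=−20/3=-6.6667; min R=1−1/(4·3/20)=-0.6667>−1
Confirm numerically:
  x=-3.796: |R|=0.63456 <1
  x=-3.607: |R|=0.65543 <1
  x=-3.259: |R|=0.66584 <1
  x=-6.994: |R|=1.34341 >1
  x=-6.827: |R|=1.16419 >1
Stable set (-6.6667, 0).

(-6.6667,0); λ=-9 ⇒ h* = (20/3)/9 = 0.7407.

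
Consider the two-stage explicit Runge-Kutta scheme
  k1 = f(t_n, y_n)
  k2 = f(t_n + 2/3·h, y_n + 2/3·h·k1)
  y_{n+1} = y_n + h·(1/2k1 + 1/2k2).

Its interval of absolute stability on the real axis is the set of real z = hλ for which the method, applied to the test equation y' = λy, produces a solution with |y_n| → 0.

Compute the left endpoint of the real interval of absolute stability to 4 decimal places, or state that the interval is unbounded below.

left endpoint -3.0000.

On y'=λy, z=hλ:
  k1=λy_n ⇒ h·k1=z·y_n;  k2=λ(1+2/3z)y_n ⇒ h·k2=z(1+2/3z)y_n
  y_{n+1}/y_n = 1 + 1/2z + 1/2z(1+2/3z) = 1 + z + 1/3z²
  R(z) = 1 + z + 1/3z².

Boundary: |R(x)|=1, x<0.
x=-1.62: |R|=0.2548
R=1: x+1/3x²=0 ⇒ x=−3=-3.0000; min R=1−1/(4·1/3)=0.2500>−1
Confirm numerically:
  x=-1.857: |R|=0.29248 <1
  x=-1.330: |R|=0.25963 <1
  x=-1.221: |R|=0.27595 <1
  x=-1.216: |R|=0.27689 <1
  x=-3.504: |R|=1.58867 >1
  x=-3.255: |R|=1.27668 >1
  x=-3.207: |R|=1.22128 >1
Interval (-3.0000, 0).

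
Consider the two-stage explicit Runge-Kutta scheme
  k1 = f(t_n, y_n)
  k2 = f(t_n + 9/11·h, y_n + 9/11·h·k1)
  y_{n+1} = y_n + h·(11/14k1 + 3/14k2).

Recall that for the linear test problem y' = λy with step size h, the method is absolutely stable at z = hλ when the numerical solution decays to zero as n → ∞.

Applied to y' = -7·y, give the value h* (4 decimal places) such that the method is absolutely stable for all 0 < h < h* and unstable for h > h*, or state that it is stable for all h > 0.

With y'=λy (z=hλ):
  k1=λy_n ⇒ h·k1=z·y_n;  k2=λ(1+9/11z)y_n ⇒ h·k2=z(1+9/11z)y_n
  y_{n+1}/y_n = 1 + 11/14z + 3/14z(1+9/11z) = 1 + z + 27/154z²
  ⇒ R(z) = 1 + z + 27/154z².

Need |R(x)|<1, x<0.
x=-1.64: |R|=0.1684
R=1: x+27/154x²=0 ⇒ x=−154/27=-5.7037; min R=1−1/(4·27/154)=-0.4259>−1
Confirm numerically:
  x=-4.753: |R|=0.20776 <1
  x=-3.980: |R|=0.20279 <1
  x=-3.803: |R|=0.26731 <1
  x=-6.101: |R|=1.42497 >1
  x=-6.034: |R|=1.34942 >1
  x=-5.810: |R|=1.10828 >1
Stable set (-5.7037, 0).

(-5.7037,0); λ=-7 ⇒ h* = (154/27)/7 = 0.8148.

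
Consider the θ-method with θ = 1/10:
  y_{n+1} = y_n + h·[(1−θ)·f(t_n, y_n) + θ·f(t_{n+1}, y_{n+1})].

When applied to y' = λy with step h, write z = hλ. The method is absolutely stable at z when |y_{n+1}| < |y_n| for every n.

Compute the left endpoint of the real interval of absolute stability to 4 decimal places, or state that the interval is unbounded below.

left endpoint -2.5000.

On y'=λy, z=hλ:
  y_{n+1} = y_n + z·[9/10·y_n + 1/10·y_{n+1}] ⇒ (1 − 1/10z)y_{n+1} = (1 + 9/10z)y_n
  R(z) = (1 + 9/10z)/(1 − 1/10z).

Need |R(x)|<1, x<0.
x=-1.56: |R|=0.3495
R=−1: 1+9/10x = −1+1/10x ⇒ -4/5x=2 ⇒ x=2/(-4/5)=-2.5000
Confirm numerically:
  x=-1.443: |R|=0.26103 <1
  x=-1.353: |R|=0.19176 <1
  x=-1.073: |R|=0.03098 <1
  x=-2.843: |R|=1.21366 >1
  x=-2.601: |R|=1.06412 >1
So |R|<1 on (-2.5000, 0).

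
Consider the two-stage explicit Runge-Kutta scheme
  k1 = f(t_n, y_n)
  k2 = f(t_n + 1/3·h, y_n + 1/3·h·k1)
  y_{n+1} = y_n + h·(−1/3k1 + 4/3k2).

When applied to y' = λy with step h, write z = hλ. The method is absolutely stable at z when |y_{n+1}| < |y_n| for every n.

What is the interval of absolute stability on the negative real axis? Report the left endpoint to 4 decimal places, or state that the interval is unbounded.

z∈(-2.2500,0).

Test eqn y'=λy, z=hλ:
  k1=λy_n ⇒ h·k1=z·y_n;  k2=λ(1+1/3z)y_n ⇒ h·k2=z(1+1/3z)y_n
  y_{n+1}/y_n = 1 − 1/3z + 4/3z(1+1/3z) = 1 + z + 4/9z²
  ⇒ R(z) = 1 + z + 4/9z².

Need |R(x)|<1, x<0.
x=-1.48: |R|=0.4935
R=1: x+4/9x²=0 ⇒ x=−9/4=-2.2500; min R=1−1/(4·4/9)=0.4375>−1
Confirm numerically:
  x=-2.098: |R|=0.85827 <1
  x=-1.845: |R|=0.66790 <1
  x=-1.634: |R|=0.55265 <1
  x=-0.986: |R|=0.44609 <1
  x=-2.415: |R|=1.17710 >1
  x=-2.329: |R|=1.08177 >1
Stable set (-2.2500, 0).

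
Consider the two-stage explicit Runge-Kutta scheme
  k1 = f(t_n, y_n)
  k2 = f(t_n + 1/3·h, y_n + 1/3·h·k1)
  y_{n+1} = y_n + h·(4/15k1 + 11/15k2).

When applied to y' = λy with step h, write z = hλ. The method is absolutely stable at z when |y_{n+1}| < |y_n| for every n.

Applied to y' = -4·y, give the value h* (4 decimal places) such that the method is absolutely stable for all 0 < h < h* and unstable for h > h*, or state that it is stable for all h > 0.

(-4.0909,0); λ=-4 ⇒ h* = (45/11)/4 = 1.0227.

With y'=λy (z=hλ):
  k1=λy_n ⇒ h·k1=z·y_n;  k2=λ(1+1/3z)y_n ⇒ h·k2=z(1+1/3z)y_n
  y_{n+1}/y_n = 1 + 4/15z + 11/15z(1+1/3z) = 1 + z + 11/45z²
  Hence R(z) = 1 + z + 11/45z².

Find x<0 with |R(x)|<1.
x=-1.74: |R|=0.0001
R=1: x+11/45x²=0 ⇒ x=−45/11=-4.0909; min R=1−1/(4·11/45)=-0.0227>−1
Confirm numerically:
  x=-3.570: |R|=0.54542 <1
  x=-3.130: |R|=0.26480 <1
  x=-2.991: |R|=0.19582 <1
  x=-2.598: |R|=0.05190 <1
  x=-4.394: |R|=1.32555 >1
  x=-4.177: |R|=1.08790 >1
Stable set (-4.0909, 0).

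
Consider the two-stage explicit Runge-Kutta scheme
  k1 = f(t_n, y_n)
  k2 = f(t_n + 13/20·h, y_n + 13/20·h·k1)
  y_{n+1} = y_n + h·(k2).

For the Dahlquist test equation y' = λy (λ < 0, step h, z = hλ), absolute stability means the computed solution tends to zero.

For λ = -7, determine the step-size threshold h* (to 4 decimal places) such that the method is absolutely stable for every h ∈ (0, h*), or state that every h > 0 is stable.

(-1.5385,0); λ=-7 ⇒ h* = (20/13)/7 = 0.2198.

With y'=λy (z=hλ):
  k1=λy_n ⇒ h·k1=z·y_n;  k2=λ(1+13/20z)y_n ⇒ h·k2=z(1+13/20z)y_n
  y_{n+1}/y_n = 1 + z(1+13/20z) = 1 + z + 13/20z²
  ⇒ R(z) = 1 + z + 13/20z².

Solve |R(x)|<1 on ℝ⁻.
x=-1.39: |R|=0.8659
R=1: x+13/20x²=0 ⇒ x=−20/13=-1.5385; min R=1−1/(4·13/20)=0.6154>−1
Confirm numerically:
  x=-1.362: |R|=0.84378 <1
  x=-1.211: |R|=0.74224 <1
  x=-1.134: |R|=0.70187 <1
  x=-1.050: |R|=0.66663 <1
  x=-2.094: |R|=1.75614 >1
  x=-1.965: |R|=1.54480 >1
  x=-1.891: |R|=1.43332 >1
Interval (-1.5385, 0).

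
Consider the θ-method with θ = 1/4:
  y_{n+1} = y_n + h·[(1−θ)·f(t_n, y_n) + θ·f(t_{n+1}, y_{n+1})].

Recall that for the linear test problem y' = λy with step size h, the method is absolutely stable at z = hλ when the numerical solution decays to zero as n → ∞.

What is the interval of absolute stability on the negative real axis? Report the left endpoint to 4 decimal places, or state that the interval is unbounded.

z∈(-4.0000,0).

Test eqn y'=λy, z=hλ:
  y_{n+1} = y_n + z·[3/4·y_n + 1/4·y_{n+1}] ⇒ (1 − 1/4z)y_{n+1} = (1 + 3/4z)y_n
  Hence R(z) = (1 + 3/4z)/(1 − 1/4z).

Need |R(x)|<1, x<0.
x=-1.66: |R|=0.1731
R=−1: 1+3/4x = −1+1/4x ⇒ -1/2x=2 ⇒ x=2/(-1/2)=-4.0000
Confirm numerically:
  x=-2.746: |R|=0.62822 <1
  x=-2.074: |R|=0.36582 <1
  x=-1.635: |R|=0.16060 <1
  x=-4.422: |R|=1.10021 >1
  x=-4.123: |R|=1.03028 >1
  x=-4.076: |R|=1.01882 >1
So |R|<1 on (-4.0000, 0).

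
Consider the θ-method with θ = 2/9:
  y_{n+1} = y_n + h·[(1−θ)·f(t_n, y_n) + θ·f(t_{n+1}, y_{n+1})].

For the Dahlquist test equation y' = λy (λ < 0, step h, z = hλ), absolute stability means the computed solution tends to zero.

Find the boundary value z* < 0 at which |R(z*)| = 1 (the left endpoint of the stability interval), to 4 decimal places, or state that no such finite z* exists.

left endpoint -3.6000.

With y'=λy (z=hλ):
  y_{n+1} = y_n + z·[7/9·y_n + 2/9·y_{n+1}] ⇒ (1 − 2/9z)y_{n+1} = (1 + 7/9z)y_n
  Hence R(z) = (1 + 7/9z)/(1 − 2/9z).

Need |R(x)|<1, x<0.
x=-0.96: |R|=0.2088
R=−1: 1+7/9x = −1+2/9x ⇒ -5/9x=2 ⇒ x=2/(-5/9)=-3.6000
Confirm numerically:
  x=-3.080: |R|=0.82850 <1
  x=-2.413: |R|=0.57074 <1
  x=-2.104: |R|=0.43368 <1
  x=-1.610: |R|=0.18576 <1
  x=-3.945: |R|=1.10213 >1
  x=-3.812: |R|=1.06376 >1
Interval (-3.6000, 0).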